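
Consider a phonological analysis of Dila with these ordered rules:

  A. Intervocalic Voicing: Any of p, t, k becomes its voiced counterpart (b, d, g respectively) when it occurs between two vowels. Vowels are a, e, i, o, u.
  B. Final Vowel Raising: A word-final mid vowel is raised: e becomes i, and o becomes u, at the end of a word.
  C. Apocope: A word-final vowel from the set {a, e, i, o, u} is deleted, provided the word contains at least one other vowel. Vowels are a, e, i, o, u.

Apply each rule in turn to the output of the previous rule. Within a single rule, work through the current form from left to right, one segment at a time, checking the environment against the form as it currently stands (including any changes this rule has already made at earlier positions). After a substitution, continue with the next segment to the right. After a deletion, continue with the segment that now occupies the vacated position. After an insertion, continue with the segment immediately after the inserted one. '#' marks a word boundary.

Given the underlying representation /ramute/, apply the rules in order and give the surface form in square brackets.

A Intervocalic Voicing: [ramute] → [ramude]
B Final Vowel Raising: [ramude] → [ramudi]
C Apocope: [ramudi] → [ramud]

[ramud]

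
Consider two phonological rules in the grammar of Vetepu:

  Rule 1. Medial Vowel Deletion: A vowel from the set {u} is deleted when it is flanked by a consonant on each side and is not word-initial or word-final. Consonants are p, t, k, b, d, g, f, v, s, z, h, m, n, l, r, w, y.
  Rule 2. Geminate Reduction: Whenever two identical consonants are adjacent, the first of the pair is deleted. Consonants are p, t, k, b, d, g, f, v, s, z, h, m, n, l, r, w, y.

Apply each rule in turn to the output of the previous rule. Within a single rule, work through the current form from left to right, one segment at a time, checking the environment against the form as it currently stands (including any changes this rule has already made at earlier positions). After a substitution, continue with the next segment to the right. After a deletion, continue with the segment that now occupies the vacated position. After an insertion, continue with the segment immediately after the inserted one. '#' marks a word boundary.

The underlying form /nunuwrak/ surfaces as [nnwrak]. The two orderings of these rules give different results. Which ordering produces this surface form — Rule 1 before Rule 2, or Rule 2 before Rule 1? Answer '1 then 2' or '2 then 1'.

Order 1 then 2:
  1 Medial Vowel Deletion: [nunuwrak] → [nnwrak]
  2 Geminate Reduction: [nnwrak] → [nwrak]
  result: [nwrak]
Order 2 then 1:
  2 Geminate Reduction: no change — [nunuwrak]
  1 Medial Vowel Deletion: [nunuwrak] → [nnwrak]
  result: [nnwrak]

2 then 1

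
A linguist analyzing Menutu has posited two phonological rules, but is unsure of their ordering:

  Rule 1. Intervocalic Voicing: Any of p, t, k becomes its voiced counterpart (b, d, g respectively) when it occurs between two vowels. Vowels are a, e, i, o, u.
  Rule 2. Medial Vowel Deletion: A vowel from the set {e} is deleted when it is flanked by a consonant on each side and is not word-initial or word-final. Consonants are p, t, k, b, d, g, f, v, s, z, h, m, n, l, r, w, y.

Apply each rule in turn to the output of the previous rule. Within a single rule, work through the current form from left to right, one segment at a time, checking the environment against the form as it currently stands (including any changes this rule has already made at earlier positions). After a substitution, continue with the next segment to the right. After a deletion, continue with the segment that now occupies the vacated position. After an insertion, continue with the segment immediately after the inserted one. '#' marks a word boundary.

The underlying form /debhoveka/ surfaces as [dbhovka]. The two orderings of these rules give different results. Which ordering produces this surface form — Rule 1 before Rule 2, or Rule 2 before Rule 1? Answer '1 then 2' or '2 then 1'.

Order 1 then 2:
  1 Intervocalic Voicing: [debhoveka] → [debhovega]
  2 Medial Vowel Deletion: [debhovega] → [dbhovga]
  result: [dbhovga]
Order 2 then 1:
  2 Medial Vowel Deletion: [debhoveka] → [dbhovka]
  1 Intervocalic Voicing: no change — [dbhovka]
  result: [dbhovka]

2 then 1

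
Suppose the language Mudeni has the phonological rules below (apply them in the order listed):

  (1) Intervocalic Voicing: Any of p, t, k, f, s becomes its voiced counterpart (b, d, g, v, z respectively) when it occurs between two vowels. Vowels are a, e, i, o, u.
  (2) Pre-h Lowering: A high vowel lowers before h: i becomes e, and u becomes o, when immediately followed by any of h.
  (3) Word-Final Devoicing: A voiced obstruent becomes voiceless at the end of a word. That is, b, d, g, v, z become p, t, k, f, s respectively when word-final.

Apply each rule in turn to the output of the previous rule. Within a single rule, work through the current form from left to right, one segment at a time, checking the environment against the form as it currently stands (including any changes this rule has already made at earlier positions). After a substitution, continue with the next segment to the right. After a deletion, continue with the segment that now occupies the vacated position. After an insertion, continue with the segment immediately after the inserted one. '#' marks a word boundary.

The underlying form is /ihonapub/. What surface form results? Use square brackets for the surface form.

[ehonabup]

(1) Intervocalic Voicing: [ihonapub] → [ihonabub]
(2) Pre-h Lowering: [ihonabub] → [ehonabub]
(3) Word-Final Devoicing: [ehonabub] → [ehonabup]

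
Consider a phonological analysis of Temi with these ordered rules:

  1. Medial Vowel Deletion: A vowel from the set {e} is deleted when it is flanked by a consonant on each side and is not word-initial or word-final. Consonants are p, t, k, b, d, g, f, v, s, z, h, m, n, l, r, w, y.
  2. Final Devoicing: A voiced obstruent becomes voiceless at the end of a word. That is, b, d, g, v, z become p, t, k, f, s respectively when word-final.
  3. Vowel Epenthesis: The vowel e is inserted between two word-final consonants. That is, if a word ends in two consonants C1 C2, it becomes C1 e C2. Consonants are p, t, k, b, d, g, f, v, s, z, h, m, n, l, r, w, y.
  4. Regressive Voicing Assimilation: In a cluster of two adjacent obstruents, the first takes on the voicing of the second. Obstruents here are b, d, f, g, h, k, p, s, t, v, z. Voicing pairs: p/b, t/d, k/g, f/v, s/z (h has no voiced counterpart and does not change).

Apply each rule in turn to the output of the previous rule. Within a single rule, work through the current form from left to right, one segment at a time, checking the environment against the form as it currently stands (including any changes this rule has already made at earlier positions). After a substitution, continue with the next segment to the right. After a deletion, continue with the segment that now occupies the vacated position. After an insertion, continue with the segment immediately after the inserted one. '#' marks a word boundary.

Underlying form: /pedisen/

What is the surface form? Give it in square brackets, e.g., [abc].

[bdisen]

1 Medial Vowel Deletion: [pedisen] → [pdisn]
2 Final Devoicing: no change — [pdisn]
3 Vowel Epenthesis: [pdisn] → [pdisen]
4 Regressive Voicing Assimilation: [pdisen] → [bdisen]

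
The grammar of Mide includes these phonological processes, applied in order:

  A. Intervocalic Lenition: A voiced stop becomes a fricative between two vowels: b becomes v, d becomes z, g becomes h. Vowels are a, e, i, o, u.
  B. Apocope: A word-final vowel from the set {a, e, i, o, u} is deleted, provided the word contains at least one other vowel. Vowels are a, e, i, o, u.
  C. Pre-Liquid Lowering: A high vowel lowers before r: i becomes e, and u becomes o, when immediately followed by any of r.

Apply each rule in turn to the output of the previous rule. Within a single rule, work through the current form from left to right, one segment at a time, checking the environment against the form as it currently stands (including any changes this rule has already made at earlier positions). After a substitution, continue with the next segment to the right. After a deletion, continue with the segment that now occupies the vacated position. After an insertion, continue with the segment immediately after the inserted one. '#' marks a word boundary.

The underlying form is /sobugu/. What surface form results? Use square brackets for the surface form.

[sovuh]

A Intervocalic Lenition: [sobugu] → [sovuhu]
B Apocope: [sovuhu] → [sovuh]
C Pre-Liquid Lowering: no change — [sovuh]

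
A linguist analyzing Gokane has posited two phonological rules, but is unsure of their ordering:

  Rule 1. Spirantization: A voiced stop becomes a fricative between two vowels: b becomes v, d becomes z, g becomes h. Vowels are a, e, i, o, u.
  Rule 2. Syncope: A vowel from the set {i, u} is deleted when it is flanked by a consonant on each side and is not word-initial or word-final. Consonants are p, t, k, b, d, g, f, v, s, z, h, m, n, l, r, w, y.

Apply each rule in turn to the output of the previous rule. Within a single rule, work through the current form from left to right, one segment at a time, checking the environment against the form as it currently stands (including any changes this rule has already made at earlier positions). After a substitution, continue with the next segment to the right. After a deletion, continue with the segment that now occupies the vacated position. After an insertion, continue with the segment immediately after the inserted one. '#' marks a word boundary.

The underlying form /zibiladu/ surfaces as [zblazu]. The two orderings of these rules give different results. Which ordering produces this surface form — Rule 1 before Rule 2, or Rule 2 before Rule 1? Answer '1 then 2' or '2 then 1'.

Order 1 then 2:
  1 Spirantization: [zibiladu] → [zivilazu]
  2 Syncope: [zivilazu] → [zvlazu]
  result: [zvlazu]
Order 2 then 1:
  2 Syncope: [zibiladu] → [zbladu]
  1 Spirantization: [zbladu] → [zblazu]
  result: [zblazu]

2 then 1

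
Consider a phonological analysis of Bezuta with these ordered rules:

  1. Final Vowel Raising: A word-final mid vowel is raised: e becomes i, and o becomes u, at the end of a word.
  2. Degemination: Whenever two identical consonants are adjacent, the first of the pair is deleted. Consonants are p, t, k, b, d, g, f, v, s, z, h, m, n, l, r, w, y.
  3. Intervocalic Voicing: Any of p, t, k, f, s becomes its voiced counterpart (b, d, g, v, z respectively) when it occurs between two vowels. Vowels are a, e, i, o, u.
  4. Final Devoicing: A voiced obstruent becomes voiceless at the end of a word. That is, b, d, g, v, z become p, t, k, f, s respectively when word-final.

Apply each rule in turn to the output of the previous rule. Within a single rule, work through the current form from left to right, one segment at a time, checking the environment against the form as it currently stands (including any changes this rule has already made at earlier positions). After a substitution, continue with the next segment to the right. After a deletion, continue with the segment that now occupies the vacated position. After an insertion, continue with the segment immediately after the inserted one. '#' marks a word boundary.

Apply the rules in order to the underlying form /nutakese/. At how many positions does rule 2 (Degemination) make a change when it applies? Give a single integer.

1 Final Vowel Raising: [nutakese] → [nutakesi]
2 Degemination: no change — [nutakesi]
3 Intervocalic Voicing: [nutakesi] → [nudagezi]
4 Final Devoicing: no change — [nudagezi]
Rule 2 changed 0 position(s).

0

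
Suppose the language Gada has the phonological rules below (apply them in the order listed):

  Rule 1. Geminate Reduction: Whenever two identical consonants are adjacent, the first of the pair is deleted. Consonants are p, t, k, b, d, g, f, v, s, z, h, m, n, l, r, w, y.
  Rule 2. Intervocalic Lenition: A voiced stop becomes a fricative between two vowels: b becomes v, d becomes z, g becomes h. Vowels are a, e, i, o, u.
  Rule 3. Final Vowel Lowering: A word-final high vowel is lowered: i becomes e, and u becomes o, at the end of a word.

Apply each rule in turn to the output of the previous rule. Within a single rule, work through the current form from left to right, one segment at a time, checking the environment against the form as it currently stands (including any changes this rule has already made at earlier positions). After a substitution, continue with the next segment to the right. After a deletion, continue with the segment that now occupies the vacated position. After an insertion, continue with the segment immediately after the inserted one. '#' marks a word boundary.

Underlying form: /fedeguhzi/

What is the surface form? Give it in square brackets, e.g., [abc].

Rule 1 Geminate Reduction: no change — [fedeguhzi]
Rule 2 Intervocalic Lenition: [fedeguhzi] → [fezehuhzi]
Rule 3 Final Vowel Lowering: [fezehuhzi] → [fezehuhze]

[fezehuhze]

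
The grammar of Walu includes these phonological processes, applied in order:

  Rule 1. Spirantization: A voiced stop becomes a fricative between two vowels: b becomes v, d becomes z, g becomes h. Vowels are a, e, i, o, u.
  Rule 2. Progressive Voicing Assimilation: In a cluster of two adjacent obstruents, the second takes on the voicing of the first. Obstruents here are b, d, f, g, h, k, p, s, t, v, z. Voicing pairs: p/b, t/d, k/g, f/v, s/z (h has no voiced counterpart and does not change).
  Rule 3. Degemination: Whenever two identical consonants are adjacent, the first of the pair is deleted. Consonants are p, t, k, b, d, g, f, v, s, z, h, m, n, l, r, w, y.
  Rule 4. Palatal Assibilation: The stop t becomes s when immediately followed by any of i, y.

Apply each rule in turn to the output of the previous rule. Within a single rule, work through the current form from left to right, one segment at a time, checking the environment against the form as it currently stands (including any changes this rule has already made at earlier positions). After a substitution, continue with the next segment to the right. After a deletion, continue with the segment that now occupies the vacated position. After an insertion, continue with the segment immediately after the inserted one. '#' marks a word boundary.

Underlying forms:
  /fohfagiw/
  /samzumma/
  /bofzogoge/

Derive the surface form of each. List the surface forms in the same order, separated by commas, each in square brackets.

/fohfagiw/:
  Rule 1 Spirantization: [fohfagiw] → [fohfahiw]
  Rule 2 Progressive Voicing Assimilation: no change — [fohfahiw]
  Rule 3 Degemination: no change — [fohfahiw]
  Rule 4 Palatal Assibilation: no change — [fohfahiw]
/samzumma/:
  Rule 1 Spirantization: no change — [samzumma]
  Rule 2 Progressive Voicing Assimilation: no change — [samzumma]
  Rule 3 Degemination: [samzumma] → [samzuma]
  Rule 4 Palatal Assibilation: no change — [samzuma]
/bofzogoge/:
  Rule 1 Spirantization: [bofzogoge] → [bofzohohe]
  Rule 2 Progressive Voicing Assimilation: [bofzohohe] → [bofsohohe]
  Rule 3 Degemination: no change — [bofsohohe]
  Rule 4 Palatal Assibilation: no change — [bofsohohe]

[fohfahiw], [samzuma], [bofsohohe]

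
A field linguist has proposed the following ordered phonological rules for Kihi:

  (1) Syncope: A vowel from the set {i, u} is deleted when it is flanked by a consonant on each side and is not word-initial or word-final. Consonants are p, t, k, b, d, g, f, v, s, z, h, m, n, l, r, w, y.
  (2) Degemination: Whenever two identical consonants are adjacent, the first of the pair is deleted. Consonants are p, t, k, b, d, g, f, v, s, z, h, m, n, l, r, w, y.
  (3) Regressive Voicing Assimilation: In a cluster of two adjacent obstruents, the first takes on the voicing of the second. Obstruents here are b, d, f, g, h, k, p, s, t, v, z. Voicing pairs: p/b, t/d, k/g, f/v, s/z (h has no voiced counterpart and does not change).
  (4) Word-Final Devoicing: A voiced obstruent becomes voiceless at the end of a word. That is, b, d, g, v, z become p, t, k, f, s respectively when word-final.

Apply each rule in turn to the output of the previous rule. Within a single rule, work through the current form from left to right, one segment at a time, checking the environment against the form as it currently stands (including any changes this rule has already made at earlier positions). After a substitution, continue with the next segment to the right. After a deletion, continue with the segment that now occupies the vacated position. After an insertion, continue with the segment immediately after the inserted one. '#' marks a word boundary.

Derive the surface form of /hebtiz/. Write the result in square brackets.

(1) Syncope: [hebtiz] → [hebtz]
(2) Degemination: no change — [hebtz]
(3) Regressive Voicing Assimilation: [hebtz] → [hepdz]
(4) Word-Final Devoicing: [hepdz] → [hepds]

[hepds]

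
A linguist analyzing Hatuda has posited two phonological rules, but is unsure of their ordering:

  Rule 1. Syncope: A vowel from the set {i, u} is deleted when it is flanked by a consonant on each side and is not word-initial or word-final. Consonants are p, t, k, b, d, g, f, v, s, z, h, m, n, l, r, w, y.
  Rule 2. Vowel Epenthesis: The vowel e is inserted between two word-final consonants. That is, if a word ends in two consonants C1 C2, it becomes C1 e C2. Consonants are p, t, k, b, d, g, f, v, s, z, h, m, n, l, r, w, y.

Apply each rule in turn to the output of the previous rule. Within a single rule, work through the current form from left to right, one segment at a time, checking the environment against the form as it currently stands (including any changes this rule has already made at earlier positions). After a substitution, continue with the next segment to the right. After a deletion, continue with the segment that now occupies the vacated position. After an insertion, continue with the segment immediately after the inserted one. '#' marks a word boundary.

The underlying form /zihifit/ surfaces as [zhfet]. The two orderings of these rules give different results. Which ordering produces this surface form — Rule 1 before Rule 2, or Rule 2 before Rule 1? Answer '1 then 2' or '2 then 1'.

Order 1 then 2:
  1 Syncope: [zihifit] → [zhft]
  2 Vowel Epenthesis: [zhft] → [zhfet]
  result: [zhfet]
Order 2 then 1:
  2 Vowel Epenthesis: no change — [zihifit]
  1 Syncope: [zihifit] → [zhft]
  result: [zhft]

1 then 2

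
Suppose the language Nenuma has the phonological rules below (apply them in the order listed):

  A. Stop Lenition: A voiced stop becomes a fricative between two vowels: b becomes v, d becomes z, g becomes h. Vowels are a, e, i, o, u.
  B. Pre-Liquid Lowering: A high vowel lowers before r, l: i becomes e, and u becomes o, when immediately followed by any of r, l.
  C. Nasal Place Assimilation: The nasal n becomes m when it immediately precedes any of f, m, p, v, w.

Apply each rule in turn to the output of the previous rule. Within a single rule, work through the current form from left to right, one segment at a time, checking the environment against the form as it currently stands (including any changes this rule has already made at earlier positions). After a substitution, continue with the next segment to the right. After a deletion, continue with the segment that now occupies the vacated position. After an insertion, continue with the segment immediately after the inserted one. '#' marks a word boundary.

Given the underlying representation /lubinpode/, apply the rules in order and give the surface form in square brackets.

[luvimpoze]

A Stop Lenition: [lubinpode] → [luvinpoze]
B Pre-Liquid Lowering: no change — [luvinpoze]
C Nasal Place Assimilation: [luvinpoze] → [luvimpoze]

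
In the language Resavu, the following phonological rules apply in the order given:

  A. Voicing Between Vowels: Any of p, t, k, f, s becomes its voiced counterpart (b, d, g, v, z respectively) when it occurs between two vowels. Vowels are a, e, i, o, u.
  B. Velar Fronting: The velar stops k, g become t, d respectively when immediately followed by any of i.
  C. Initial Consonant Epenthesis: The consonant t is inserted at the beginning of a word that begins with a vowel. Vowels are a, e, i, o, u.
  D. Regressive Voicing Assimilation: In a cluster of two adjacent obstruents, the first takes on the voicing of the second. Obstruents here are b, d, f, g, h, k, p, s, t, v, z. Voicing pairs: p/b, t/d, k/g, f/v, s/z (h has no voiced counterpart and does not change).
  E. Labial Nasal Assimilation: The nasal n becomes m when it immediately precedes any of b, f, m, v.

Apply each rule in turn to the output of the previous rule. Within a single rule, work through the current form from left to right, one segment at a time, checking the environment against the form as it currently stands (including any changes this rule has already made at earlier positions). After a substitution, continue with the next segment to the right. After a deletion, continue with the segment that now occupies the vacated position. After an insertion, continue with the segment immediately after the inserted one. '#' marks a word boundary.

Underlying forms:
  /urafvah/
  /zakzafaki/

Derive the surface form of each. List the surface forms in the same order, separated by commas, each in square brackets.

[turavvah], [zagzavadi]

/urafvah/:
  A Voicing Between Vowels: no change — [urafvah]
  B Velar Fronting: no change — [urafvah]
  C Initial Consonant Epenthesis: [urafvah] → [turafvah]
  D Regressive Voicing Assimilation: [turafvah] → [turavvah]
  E Labial Nasal Assimilation: no change — [turavvah]
/zakzafaki/:
  A Voicing Between Vowels: [zakzafaki] → [zakzavagi]
  B Velar Fronting: [zakzavagi] → [zakzavadi]
  C Initial Consonant Epenthesis: no change — [zakzavadi]
  D Regressive Voicing Assimilation: [zakzavadi] → [zagzavadi]
  E Labial Nasal Assimilation: no change — [zagzavadi]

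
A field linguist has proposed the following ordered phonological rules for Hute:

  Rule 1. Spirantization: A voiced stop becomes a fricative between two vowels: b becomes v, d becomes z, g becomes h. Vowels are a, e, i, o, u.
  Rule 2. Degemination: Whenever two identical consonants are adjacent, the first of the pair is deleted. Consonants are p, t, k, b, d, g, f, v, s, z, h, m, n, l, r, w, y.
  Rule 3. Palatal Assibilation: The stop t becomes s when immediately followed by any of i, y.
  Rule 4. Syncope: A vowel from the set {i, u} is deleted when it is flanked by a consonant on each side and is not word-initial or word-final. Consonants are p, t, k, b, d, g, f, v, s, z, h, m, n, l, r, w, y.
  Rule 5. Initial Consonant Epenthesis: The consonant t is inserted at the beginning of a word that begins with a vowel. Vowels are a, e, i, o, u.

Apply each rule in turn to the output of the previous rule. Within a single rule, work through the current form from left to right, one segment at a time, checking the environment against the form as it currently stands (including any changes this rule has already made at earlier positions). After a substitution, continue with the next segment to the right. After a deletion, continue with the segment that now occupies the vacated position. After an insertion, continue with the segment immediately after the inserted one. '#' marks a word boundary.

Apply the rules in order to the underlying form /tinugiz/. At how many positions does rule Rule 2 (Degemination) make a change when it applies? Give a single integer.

0

Rule 1 Spirantization: [tinugiz] → [tinuhiz]
Rule 2 Degemination: no change — [tinuhiz]
Rule 3 Palatal Assibilation: [tinuhiz] → [sinuhiz]
Rule 4 Syncope: [sinuhiz] → [snhz]
Rule 5 Initial Consonant Epenthesis: no change — [snhz]
Rule Rule 2 changed 0 position(s).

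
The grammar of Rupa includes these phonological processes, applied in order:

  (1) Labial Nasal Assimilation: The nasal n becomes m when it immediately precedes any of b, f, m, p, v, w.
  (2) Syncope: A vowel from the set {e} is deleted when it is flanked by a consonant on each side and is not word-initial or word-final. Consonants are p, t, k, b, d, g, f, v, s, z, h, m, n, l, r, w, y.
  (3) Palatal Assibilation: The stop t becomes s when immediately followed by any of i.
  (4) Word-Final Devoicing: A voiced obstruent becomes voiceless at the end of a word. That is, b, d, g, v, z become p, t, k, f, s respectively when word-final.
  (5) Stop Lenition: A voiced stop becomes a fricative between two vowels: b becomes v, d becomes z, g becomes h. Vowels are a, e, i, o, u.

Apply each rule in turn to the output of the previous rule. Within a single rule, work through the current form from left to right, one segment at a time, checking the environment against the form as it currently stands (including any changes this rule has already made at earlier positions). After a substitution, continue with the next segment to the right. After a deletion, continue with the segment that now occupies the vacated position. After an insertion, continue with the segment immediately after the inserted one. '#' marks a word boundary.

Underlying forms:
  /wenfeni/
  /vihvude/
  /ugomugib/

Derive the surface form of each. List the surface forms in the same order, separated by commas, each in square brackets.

/wenfeni/:
  (1) Labial Nasal Assimilation: [wenfeni] → [wemfeni]
  (2) Syncope: [wemfeni] → [wmfni]
  (3) Palatal Assibilation: no change — [wmfni]
  (4) Word-Final Devoicing: no change — [wmfni]
  (5) Stop Lenition: no change — [wmfni]
/vihvude/:
  (1) Labial Nasal Assimilation: no change — [vihvude]
  (2) Syncope: no change — [vihvude]
  (3) Palatal Assibilation: no change — [vihvude]
  (4) Word-Final Devoicing: no change — [vihvude]
  (5) Stop Lenition: [vihvude] → [vihvuze]
/ugomugib/:
  (1) Labial Nasal Assimilation: no change — [ugomugib]
  (2) Syncope: no change — [ugomugib]
  (3) Palatal Assibilation: no change — [ugomugib]
  (4) Word-Final Devoicing: [ugomugib] → [ugomugip]
  (5) Stop Lenition: [ugomugip] → [uhomuhip]

[wmfni], [vihvuze], [uhomuhip]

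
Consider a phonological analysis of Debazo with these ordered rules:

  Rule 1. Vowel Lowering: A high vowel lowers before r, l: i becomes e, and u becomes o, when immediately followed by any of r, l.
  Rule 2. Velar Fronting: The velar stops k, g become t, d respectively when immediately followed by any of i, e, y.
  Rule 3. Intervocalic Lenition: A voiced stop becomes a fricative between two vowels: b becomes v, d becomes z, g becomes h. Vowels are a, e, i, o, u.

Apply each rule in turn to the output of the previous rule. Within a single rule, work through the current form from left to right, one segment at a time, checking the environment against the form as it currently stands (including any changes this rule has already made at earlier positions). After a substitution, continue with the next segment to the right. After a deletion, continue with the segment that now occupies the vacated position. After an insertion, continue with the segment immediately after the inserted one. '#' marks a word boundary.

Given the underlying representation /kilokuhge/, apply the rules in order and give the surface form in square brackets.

Rule 1 Vowel Lowering: [kilokuhge] → [kelokuhge]
Rule 2 Velar Fronting: [kelokuhge] → [telokuhde]
Rule 3 Intervocalic Lenition: no change — [telokuhde]

[telokuhde]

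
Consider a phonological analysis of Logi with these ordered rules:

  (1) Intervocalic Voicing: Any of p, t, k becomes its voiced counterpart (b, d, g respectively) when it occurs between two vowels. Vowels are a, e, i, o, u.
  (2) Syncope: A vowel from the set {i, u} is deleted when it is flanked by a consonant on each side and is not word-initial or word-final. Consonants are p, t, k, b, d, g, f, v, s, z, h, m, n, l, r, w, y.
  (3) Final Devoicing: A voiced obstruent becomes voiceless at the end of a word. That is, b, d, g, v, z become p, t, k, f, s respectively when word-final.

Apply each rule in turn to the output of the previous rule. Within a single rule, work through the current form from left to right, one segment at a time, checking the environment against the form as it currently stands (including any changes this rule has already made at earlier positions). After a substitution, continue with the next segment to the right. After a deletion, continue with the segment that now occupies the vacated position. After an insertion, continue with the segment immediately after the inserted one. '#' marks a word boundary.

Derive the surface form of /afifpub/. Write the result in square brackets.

(1) Intervocalic Voicing: no change — [afifpub]
(2) Syncope: [afifpub] → [affpb]
(3) Final Devoicing: [affpb] → [affpp]

[affpp]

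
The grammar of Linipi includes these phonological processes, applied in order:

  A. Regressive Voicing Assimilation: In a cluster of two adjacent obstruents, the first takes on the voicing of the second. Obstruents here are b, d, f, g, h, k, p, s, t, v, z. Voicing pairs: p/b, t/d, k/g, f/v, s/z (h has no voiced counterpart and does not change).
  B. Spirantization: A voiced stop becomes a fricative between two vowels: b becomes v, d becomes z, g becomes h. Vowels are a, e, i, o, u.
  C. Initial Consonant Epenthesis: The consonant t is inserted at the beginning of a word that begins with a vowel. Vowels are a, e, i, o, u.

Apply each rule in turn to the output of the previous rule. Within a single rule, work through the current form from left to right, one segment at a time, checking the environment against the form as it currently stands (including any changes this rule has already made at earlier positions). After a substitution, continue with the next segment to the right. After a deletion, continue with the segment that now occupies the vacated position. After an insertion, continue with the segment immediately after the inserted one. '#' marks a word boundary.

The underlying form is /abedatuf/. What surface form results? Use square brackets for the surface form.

[tavezatuf]

A Regressive Voicing Assimilation: no change — [abedatuf]
B Spirantization: [abedatuf] → [avezatuf]
C Initial Consonant Epenthesis: [avezatuf] → [tavezatuf]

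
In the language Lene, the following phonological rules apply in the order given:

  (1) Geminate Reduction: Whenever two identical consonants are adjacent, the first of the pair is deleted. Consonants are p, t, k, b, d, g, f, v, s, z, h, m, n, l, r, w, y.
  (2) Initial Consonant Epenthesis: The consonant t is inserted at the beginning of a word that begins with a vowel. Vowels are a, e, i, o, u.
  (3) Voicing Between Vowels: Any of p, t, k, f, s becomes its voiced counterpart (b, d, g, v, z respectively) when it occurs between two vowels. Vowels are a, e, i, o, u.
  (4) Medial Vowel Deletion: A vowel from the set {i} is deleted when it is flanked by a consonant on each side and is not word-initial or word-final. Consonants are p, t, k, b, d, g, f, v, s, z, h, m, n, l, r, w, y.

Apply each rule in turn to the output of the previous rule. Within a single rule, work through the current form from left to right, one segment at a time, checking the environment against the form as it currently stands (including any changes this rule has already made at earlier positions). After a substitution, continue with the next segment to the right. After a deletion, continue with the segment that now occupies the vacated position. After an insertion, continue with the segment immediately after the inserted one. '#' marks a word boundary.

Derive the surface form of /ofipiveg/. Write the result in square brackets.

(1) Geminate Reduction: no change — [ofipiveg]
(2) Initial Consonant Epenthesis: [ofipiveg] → [tofipiveg]
(3) Voicing Between Vowels: [tofipiveg] → [tovibiveg]
(4) Medial Vowel Deletion: [tovibiveg] → [tovbveg]

[tovbveg]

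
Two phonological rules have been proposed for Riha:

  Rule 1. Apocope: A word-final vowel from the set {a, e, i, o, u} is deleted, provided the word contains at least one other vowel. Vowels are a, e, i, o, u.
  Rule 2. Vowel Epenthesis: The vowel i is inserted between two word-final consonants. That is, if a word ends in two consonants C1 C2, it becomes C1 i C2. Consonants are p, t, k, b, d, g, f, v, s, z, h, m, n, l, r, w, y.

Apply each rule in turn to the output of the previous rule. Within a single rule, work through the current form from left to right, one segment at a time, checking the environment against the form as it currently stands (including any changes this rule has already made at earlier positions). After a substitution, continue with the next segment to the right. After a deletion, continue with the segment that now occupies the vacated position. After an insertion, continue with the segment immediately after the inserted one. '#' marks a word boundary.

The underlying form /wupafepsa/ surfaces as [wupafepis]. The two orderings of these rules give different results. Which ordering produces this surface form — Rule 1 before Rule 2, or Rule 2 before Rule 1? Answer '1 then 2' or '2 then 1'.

1 then 2

Order 1 then 2:
  1 Apocope: [wupafepsa] → [wupafeps]
  2 Vowel Epenthesis: [wupafeps] → [wupafepis]
  result: [wupafepis]
Order 2 then 1:
  2 Vowel Epenthesis: no change — [wupafepsa]
  1 Apocope: [wupafepsa] → [wupafeps]
  result: [wupafeps]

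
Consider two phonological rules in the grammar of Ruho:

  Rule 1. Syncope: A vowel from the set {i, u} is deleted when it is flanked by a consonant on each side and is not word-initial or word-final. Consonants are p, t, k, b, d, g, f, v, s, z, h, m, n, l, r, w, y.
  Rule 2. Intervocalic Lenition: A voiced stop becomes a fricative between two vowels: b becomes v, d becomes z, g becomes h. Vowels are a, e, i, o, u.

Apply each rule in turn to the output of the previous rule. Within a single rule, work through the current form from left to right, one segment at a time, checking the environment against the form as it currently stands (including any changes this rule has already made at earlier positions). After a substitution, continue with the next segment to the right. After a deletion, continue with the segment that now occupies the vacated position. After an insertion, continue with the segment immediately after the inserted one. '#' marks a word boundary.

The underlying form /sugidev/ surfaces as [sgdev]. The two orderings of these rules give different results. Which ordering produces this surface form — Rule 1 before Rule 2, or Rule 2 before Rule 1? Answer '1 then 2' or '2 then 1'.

1 then 2

Order 1 then 2:
  1 Syncope: [sugidev] → [sgdev]
  2 Intervocalic Lenition: no change — [sgdev]
  result: [sgdev]
Order 2 then 1:
  2 Intervocalic Lenition: [sugidev] → [suhizev]
  1 Syncope: [suhizev] → [shzev]
  result: [shzev]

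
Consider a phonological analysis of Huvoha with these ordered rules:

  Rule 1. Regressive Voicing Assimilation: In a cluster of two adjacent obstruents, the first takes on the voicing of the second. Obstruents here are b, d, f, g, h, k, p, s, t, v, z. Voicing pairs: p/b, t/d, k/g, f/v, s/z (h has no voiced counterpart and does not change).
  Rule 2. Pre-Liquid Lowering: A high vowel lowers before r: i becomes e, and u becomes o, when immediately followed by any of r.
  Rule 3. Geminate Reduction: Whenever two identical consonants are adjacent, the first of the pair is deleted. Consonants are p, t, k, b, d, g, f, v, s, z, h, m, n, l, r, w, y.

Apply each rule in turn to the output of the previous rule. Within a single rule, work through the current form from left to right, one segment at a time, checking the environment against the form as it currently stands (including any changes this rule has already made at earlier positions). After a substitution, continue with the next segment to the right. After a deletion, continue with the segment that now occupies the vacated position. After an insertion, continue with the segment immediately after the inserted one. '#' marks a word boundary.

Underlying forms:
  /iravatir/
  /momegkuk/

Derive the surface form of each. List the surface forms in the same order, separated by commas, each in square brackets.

/iravatir/:
  Rule 1 Regressive Voicing Assimilation: no change — [iravatir]
  Rule 2 Pre-Liquid Lowering: [iravatir] → [eravater]
  Rule 3 Geminate Reduction: no change — [eravater]
/momegkuk/:
  Rule 1 Regressive Voicing Assimilation: [momegkuk] → [momekkuk]
  Rule 2 Pre-Liquid Lowering: no change — [momekkuk]
  Rule 3 Geminate Reduction: [momekkuk] → [momekuk]

[eravater], [momekuk]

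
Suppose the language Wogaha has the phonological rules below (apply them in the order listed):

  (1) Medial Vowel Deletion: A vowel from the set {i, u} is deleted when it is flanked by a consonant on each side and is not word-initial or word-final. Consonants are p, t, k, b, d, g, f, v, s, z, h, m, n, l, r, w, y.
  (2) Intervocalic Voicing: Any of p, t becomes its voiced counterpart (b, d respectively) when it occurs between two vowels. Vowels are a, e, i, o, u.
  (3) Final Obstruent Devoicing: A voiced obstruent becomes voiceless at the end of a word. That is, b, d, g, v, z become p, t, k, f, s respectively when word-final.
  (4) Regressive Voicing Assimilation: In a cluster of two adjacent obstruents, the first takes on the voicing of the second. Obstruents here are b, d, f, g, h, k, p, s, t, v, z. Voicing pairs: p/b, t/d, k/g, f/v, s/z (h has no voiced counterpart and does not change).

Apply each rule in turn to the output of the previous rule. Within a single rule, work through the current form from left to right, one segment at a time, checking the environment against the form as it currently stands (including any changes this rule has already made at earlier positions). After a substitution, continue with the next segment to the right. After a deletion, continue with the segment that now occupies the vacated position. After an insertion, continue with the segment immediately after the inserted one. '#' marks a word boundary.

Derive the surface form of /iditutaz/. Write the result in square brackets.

(1) Medial Vowel Deletion: [iditutaz] → [idttaz]
(2) Intervocalic Voicing: no change — [idttaz]
(3) Final Obstruent Devoicing: [idttaz] → [idttas]
(4) Regressive Voicing Assimilation: [idttas] → [itttas]

[itttas]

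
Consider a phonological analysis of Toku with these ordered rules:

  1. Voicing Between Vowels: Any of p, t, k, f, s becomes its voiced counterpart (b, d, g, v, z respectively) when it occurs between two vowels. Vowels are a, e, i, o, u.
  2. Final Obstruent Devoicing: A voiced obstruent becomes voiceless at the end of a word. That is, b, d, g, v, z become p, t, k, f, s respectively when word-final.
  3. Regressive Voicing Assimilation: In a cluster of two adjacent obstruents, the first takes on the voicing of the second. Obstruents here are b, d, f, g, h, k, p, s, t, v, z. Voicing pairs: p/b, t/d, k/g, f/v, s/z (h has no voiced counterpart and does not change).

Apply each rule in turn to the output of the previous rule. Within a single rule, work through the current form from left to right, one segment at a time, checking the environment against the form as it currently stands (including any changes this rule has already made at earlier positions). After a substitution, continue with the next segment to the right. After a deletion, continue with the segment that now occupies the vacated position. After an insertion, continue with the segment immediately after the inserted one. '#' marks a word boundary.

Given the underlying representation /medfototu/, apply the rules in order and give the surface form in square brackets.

1 Voicing Between Vowels: [medfototu] → [medfododu]
2 Final Obstruent Devoicing: no change — [medfododu]
3 Regressive Voicing Assimilation: [medfododu] → [metfododu]

[metfododu]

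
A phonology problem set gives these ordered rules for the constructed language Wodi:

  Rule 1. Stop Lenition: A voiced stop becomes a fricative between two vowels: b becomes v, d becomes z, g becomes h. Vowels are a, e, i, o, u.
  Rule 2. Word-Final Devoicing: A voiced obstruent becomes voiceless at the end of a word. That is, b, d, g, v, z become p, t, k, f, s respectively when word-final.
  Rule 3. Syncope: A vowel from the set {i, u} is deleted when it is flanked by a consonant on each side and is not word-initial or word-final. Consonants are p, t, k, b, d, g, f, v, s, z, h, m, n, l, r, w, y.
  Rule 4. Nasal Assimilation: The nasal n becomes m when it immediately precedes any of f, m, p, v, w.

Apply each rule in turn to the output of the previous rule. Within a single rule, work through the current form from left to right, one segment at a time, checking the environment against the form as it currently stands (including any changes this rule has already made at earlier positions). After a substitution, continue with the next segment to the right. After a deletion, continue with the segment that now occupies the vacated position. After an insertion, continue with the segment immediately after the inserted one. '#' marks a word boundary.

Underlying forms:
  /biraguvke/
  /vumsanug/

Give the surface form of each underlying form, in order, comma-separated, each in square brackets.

[brahvke], [vmsank]

/biraguvke/:
  Rule 1 Stop Lenition: [biraguvke] → [birahuvke]
  Rule 2 Word-Final Devoicing: no change — [birahuvke]
  Rule 3 Syncope: [birahuvke] → [brahvke]
  Rule 4 Nasal Assimilation: no change — [brahvke]
/vumsanug/:
  Rule 1 Stop Lenition: no change — [vumsanug]
  Rule 2 Word-Final Devoicing: [vumsanug] → [vumsanuk]
  Rule 3 Syncope: [vumsanuk] → [vmsank]
  Rule 4 Nasal Assimilation: no change — [vmsank]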